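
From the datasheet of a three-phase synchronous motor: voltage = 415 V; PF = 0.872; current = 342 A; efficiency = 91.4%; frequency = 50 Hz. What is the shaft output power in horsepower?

P_in = √3·V·I·cosφ = 1.732 × 415 × 342 × 0.872 = 214357 W
P_out = η·P_in = 0.914 × 214357 = 195922 W
= 195922/746 = 263 HP

263 HP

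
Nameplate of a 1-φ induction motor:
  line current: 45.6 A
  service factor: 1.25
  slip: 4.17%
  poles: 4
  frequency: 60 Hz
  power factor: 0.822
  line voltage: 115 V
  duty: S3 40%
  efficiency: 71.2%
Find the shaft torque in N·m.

17 N·m

P_in = V·I·cosφ = 115 × 45.6 × 0.822 = 4311 W
P_out = η·P_in = 0.712 × 4311 = 3069 W
n_s = 120×60/4 = 1800 rpm; n = 1800×(1−0.0417) = 1725 rpm
ω = 2π×1725/60 = 180.6 rad/s
τ = P_out/ω = 3069/180.6 = 17 N·m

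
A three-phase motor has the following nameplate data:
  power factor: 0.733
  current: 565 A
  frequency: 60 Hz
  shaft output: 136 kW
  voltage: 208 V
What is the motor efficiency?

91.2 %

P_out = 136 kW = 136000 W
P_in = √3·V_L·I_L·cosφ = 1.732 × 208 × 565 × 0.733 = 149198 W
η = P_out / P_in = 136000 / 149198 = 0.912 = 91.2%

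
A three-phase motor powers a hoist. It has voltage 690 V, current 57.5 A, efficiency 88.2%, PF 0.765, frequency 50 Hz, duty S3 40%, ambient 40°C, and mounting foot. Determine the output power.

P_in = √3·V·I·cosφ = 1.732 × 690 × 57.5 × 0.765 = 52569 W
P_out = η·P_in = 0.882 × 52569 = 46366 W

46.4 kW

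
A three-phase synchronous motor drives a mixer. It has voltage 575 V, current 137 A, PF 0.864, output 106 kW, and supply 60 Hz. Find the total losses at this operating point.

11900 W

P_in = √3·V·I·cosφ = 1.732×575×137×0.864 = 117883 W
P_out = 106000 W
Losses = P_in − P_out = 117883 − 106000 = 11883 W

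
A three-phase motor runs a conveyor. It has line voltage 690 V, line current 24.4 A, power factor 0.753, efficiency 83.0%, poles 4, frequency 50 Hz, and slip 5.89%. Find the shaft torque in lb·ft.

P_in = √3·V·I·cosφ = 1.732 × 690 × 24.4 × 0.753 = 21957 W
P_out = η·P_in = 0.83 × 21957 = 18224 W
n_s = 120×50/4 = 1500 rpm; n = 1500×(1−0.0589) = 1412 rpm
ω = 2π×1412/60 = 147.9 rad/s
τ = P_out/ω = 18224/147.9 = 123.2 N·m
In lb·ft: 123.2/1.356 = 90.9 lb·ft

90.9 lb·ft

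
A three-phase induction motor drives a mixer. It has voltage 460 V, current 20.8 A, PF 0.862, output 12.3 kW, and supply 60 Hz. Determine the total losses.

1.99 kW

P_in = √3·V·I·cosφ = 1.732×460×20.8×0.862 = 14285 W
P_out = 12300 W
Losses = P_in − P_out = 14285 − 12300 = 1985 W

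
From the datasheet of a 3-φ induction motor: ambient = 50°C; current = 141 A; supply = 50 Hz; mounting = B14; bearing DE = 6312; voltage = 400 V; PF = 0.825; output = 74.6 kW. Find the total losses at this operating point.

P_in = √3·V·I·cosφ = 1.732×400×141×0.825 = 80590 W
P_out = 74600 W
Losses = P_in − P_out = 80590 − 74600 = 5990 W

5.99 kW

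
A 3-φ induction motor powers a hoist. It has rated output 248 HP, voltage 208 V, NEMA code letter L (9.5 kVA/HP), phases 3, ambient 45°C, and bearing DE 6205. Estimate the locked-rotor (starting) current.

6540 A

S_LR = 9.5 × 248 = 2356 kVA
I_LR = S_LR/(√3·V_L) = 2356000/(1.732×208) = 6540 A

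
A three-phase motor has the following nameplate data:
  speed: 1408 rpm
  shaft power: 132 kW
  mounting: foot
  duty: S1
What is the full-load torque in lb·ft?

ω = 2π × 1408/60 = 147.4 rad/s
τ = P/ω = 132000/147.4 = 895.5 N·m
In lb·ft: 895.5/1.356 = 660 lb·ft

660 lb·ft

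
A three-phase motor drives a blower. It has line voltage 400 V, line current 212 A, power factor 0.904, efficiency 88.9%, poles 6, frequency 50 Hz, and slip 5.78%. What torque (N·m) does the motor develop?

P_in = √3·V·I·cosφ = 1.732 × 400 × 212 × 0.904 = 132774 W
P_out = η·P_in = 0.889 × 132774 = 118036 W
n_s = 120×50/6 = 1000 rpm; n = 1000×(1−0.0578) = 942 rpm
ω = 2π×942/60 = 98.65 rad/s
τ = P_out/ω = 118036/98.65 = 1200 N·m

1200 N·m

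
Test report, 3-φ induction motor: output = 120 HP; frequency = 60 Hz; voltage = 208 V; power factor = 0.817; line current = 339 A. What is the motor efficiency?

P_out = 120 × 746 = 89520 W
P_in = √3·V_L·I_L·cosφ = 1.732 × 208 × 339 × 0.817 = 99778 W
η = P_out / P_in = 89520 / 99778 = 0.897 = 89.7%

89.7 %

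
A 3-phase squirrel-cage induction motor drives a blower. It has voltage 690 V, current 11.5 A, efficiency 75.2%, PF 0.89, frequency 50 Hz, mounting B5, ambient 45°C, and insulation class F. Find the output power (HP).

P_in = √3·V·I·cosφ = 1.732 × 690 × 11.5 × 0.89 = 12232 W
P_out = η·P_in = 0.752 × 12232 = 9198 W
= 9198/746 = 12.3 HP

12.3 HP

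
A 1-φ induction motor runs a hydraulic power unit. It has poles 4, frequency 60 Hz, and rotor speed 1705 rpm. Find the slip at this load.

n_s = 120f/p = 120×60/4 = 1800 rpm
s = (n_s − n)/n_s = (1800 − 1705)/1800 = 0.0528

5.28 %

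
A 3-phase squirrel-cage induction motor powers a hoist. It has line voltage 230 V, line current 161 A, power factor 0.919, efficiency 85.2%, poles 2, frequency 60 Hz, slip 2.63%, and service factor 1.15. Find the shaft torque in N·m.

P_in = √3·V·I·cosφ = 1.732 × 230 × 161 × 0.919 = 58941 W
P_out = η·P_in = 0.852 × 58941 = 50218 W
n_s = 120×60/2 = 3600 rpm; n = 3600×(1−0.0263) = 3505 rpm
ω = 2π×3505/60 = 367 rad/s
τ = P_out/ω = 50218/367 = 137 N·m

137 N·m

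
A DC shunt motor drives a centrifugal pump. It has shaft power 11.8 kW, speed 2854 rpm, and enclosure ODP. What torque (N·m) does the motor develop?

39.5 N·m

ω = 2π × 2854/60 = 298.9 rad/s
τ = P/ω = 11800/298.9 = 39.5 N·m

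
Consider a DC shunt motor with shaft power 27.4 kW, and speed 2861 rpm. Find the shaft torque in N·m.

91.5 N·m

ω = 2π × 2861/60 = 299.6 rad/s
τ = P/ω = 27400/299.6 = 91.5 N·m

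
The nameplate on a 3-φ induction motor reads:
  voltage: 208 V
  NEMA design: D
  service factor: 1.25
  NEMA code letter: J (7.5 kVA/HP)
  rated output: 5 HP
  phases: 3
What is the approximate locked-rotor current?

S_LR = 7.5 × 5 = 37.5 kVA
I_LR = S_LR/(√3·V_L) = 37500/(1.732×208) = 104 A

104 A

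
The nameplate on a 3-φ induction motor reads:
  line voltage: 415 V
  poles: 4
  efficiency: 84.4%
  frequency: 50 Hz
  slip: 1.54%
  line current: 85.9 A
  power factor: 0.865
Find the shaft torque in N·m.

291 N·m

P_in = √3·V·I·cosφ = 1.732 × 415 × 85.9 × 0.865 = 53408 W
P_out = η·P_in = 0.844 × 53408 = 45076 W
n_s = 120×50/4 = 1500 rpm; n = 1500×(1−0.0154) = 1477 rpm
ω = 2π×1477/60 = 154.7 rad/s
τ = P_out/ω = 45076/154.7 = 291 N·m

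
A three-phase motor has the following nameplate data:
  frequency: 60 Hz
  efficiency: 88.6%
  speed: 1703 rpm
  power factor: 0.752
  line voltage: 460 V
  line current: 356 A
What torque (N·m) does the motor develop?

1060 N·m

P_in = √3·V·I·cosφ = 1.732 × 460 × 356 × 0.752 = 213292 W
P_out = η·P_in = 0.886 × 213292 = 188977 W
n = 1703 rpm
ω = 2π×1703/60 = 178.3 rad/s
τ = P_out/ω = 188977/178.3 = 1060 N·m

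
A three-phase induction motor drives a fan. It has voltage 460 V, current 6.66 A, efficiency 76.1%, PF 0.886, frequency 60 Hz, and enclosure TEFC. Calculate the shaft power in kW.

P_in = √3·V·I·cosφ = 1.732 × 460 × 6.66 × 0.886 = 4701 W
P_out = η·P_in = 0.761 × 4701 = 3577 W

3.58 kW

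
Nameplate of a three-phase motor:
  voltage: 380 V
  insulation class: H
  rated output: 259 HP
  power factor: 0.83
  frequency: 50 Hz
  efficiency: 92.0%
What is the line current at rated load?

384 A

P_out = 259 × 746 = 193214 W
P_in = P_out / η = 193214 / 0.920 = 210015 W
I_L = P_in / (√3·V_L·cosφ) = 210015 / (1.732 × 380 × 0.83) = 384 A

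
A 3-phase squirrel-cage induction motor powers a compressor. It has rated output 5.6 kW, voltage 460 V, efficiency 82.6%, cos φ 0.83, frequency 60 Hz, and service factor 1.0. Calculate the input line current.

10.3 A

P_out = 5.6 kW = 5600 W
P_in = P_out / η = 5600 / 0.826 = 6780 W
I_L = P_in / (√3·V_L·cosφ) = 6780 / (1.732 × 460 × 0.83) = 10.3 A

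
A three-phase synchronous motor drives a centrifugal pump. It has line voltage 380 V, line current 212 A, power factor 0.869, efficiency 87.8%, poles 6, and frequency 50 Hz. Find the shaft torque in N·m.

P_in = √3·V·I·cosφ = 1.732 × 380 × 212 × 0.869 = 121252 W
P_out = η·P_in = 0.878 × 121252 = 106459 W
n = n_s = 120×50/6 = 1000 rpm (synchronous)
ω = 2π×1000/60 = 104.7 rad/s
τ = P_out/ω = 106459/104.7 = 1020 N·m

1020 N·m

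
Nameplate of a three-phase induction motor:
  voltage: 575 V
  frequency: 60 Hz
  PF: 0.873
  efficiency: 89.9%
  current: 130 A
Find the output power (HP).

P_in = √3·V·I·cosφ = 1.732 × 575 × 130 × 0.873 = 113025 W
P_out = η·P_in = 0.899 × 113025 = 101609 W
= 101609/746 = 136 HP

136 HP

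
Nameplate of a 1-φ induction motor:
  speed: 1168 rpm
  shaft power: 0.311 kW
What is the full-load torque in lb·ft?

ω = 2π × 1168/60 = 122.3 rad/s
τ = P/ω = 311/122.3 = 2.543 N·m
In lb·ft: 2.543/1.356 = 1.88 lb·ft

1.88 lb·ft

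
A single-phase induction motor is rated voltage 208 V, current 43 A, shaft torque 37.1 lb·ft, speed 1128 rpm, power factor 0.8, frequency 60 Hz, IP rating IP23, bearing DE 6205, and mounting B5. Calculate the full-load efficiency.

τ = 37.1 lb·ft × 1.356 = 50.31 N·m
ω = 2π × 1128/60 = 118.1 rad/s; P_out = τω = 50.31 × 118.1 = 5942 W
P_in = V·I·cosφ = 208 × 43 × 0.8 = 7155 W
η = P_out / P_in = 5942 / 7155 = 0.830 = 83.0%

83.0 %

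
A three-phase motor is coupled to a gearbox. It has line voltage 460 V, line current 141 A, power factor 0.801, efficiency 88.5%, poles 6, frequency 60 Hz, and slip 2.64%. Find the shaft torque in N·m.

P_in = √3·V·I·cosφ = 1.732 × 460 × 141 × 0.801 = 89982 W
P_out = η·P_in = 0.885 × 89982 = 79634 W
n_s = 120×60/6 = 1200 rpm; n = 1200×(1−0.0264) = 1168 rpm
ω = 2π×1168/60 = 122.3 rad/s
τ = P_out/ω = 79634/122.3 = 651 N·m

651 N·m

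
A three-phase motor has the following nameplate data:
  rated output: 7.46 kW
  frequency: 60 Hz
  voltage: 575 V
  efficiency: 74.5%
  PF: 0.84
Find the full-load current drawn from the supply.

12 A

P_out = 7.46 kW = 7460 W
P_in = P_out / η = 7460 / 0.745 = 10013 W
I_L = P_in / (√3·V_L·cosφ) = 10013 / (1.732 × 575 × 0.84) = 12 A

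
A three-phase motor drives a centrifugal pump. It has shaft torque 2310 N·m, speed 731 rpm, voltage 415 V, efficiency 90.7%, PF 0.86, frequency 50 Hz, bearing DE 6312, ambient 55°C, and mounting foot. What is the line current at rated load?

ω = 2π×731/60 = 76.55 rad/s; P_out = τω = 2310 × 76.55 = 176831 W
P_in = P_out / η = 176831 / 0.907 = 194963 W
I_L = P_in / (√3·V_L·cosφ) = 194963 / (1.732 × 415 × 0.86) = 315 A

315 A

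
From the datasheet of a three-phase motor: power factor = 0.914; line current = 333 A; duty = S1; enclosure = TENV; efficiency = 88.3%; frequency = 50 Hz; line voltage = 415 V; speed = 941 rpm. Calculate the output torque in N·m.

P_in = √3·V·I·cosφ = 1.732 × 415 × 333 × 0.914 = 218769 W
P_out = η·P_in = 0.883 × 218769 = 193173 W
n = 941 rpm
ω = 2π×941/60 = 98.54 rad/s
τ = P_out/ω = 193173/98.54 = 1960 N·m

1960 N·m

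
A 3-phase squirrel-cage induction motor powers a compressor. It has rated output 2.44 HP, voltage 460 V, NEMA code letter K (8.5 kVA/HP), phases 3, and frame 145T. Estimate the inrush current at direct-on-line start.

26 A

S_LR = 8.5 × 2.44 = 20.74 kVA
I_LR = S_LR/(√3·V_L) = 20740/(1.732×460) = 26 A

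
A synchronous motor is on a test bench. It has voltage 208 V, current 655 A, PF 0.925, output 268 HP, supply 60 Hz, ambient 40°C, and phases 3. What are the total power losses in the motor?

P_in = √3·V·I·cosφ = 1.732×208×655×0.925 = 218270 W
P_out = 268×746 = 199928 W
Losses = P_in − P_out = 218270 − 199928 = 18342 W

18.3 kW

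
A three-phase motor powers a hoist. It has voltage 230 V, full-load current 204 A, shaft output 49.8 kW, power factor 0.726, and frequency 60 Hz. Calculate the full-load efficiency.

84.4 %

P_out = 49.8 kW = 49800 W
P_in = √3·V_L·I_L·cosφ = 1.732 × 230 × 204 × 0.726 = 58999 W
η = P_out / P_in = 49800 / 58999 = 0.844 = 84.4%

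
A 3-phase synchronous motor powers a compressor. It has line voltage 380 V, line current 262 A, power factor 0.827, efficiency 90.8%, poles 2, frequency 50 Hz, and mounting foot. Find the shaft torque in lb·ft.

304 lb·ft

P_in = √3·V·I·cosφ = 1.732 × 380 × 262 × 0.827 = 142606 W
P_out = η·P_in = 0.908 × 142606 = 129486 W
n = n_s = 120×50/2 = 3000 rpm (synchronous)
ω = 2π×3000/60 = 314.2 rad/s
τ = P_out/ω = 129486/314.2 = 412.1 N·m
In lb·ft: 412.1/1.356 = 304 lb·ft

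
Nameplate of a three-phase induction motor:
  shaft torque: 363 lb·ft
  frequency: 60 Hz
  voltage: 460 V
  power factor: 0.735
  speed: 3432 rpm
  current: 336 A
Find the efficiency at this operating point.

τ = 363 lb·ft × 1.356 = 492.2 N·m
ω = 2π × 3432/60 = 359.4 rad/s; P_out = τω = 492.2 × 359.4 = 176897 W
P_in = √3·V_L·I_L·cosφ = 1.732 × 460 × 336 × 0.735 = 196758 W
η = P_out / P_in = 176897 / 196758 = 0.899 = 89.9%

89.9 %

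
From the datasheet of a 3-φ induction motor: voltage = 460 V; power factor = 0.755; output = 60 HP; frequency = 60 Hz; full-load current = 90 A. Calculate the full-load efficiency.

P_out = 60 × 746 = 44760 W
P_in = √3·V_L·I_L·cosφ = 1.732 × 460 × 90 × 0.755 = 54137 W
η = P_out / P_in = 44760 / 54137 = 0.827 = 82.7%

82.7 %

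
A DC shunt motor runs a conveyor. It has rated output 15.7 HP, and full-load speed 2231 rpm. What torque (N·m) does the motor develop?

P_out = 15.7 × 746 = 11712 W
ω = 2π × 2231/60 = 233.6 rad/s
τ = P_out/ω = 11712/233.6 = 50.1 N·m

50.1 N·m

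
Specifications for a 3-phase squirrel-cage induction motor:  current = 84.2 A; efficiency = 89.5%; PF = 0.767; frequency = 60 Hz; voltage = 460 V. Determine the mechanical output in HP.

P_in = √3·V·I·cosφ = 1.732 × 460 × 84.2 × 0.767 = 51453 W
P_out = η·P_in = 0.895 × 51453 = 46050 W
= 46050/746 = 61.7 HP

61.7 HP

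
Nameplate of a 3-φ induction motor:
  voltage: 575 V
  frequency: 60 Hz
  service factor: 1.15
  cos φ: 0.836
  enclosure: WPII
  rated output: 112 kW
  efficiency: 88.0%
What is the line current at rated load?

153 A

P_out = 112 kW = 112000 W
P_in = P_out / η = 112000 / 0.880 = 127273 W
I_L = P_in / (√3·V_L·cosφ) = 127273 / (1.732 × 575 × 0.836) = 153 A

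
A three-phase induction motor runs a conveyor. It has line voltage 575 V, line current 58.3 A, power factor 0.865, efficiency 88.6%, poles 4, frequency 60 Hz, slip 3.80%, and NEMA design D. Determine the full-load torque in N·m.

245 N·m

P_in = √3·V·I·cosφ = 1.732 × 575 × 58.3 × 0.865 = 50223 W
P_out = η·P_in = 0.886 × 50223 = 44498 W
n_s = 120×60/4 = 1800 rpm; n = 1800×(1−0.038) = 1732 rpm
ω = 2π×1732/60 = 181.4 rad/s
τ = P_out/ω = 44498/181.4 = 245 N·m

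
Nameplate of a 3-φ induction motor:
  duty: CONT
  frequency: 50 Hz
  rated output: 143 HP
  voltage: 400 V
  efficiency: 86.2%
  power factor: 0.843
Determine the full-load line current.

P_out = 143 × 746 = 106678 W
P_in = P_out / η = 106678 / 0.862 = 123756 W
I_L = P_in / (√3·V_L·cosφ) = 123756 / (1.732 × 400 × 0.843) = 212 A

212 A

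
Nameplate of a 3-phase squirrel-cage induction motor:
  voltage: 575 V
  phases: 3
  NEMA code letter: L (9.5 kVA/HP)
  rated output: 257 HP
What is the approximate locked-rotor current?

2450 A

S_LR = 9.5 × 257 = 2441.5 kVA
I_LR = S_LR/(√3·V_L) = 2441500/(1.732×575) = 2450 A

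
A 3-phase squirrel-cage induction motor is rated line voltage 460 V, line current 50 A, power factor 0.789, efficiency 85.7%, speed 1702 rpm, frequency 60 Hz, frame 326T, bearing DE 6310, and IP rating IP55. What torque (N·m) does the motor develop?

151 N·m

P_in = √3·V·I·cosφ = 1.732 × 460 × 50 × 0.789 = 31431 W
P_out = η·P_in = 0.857 × 31431 = 26936 W
n = 1702 rpm
ω = 2π×1702/60 = 178.2 rad/s
τ = P_out/ω = 26936/178.2 = 151 N·m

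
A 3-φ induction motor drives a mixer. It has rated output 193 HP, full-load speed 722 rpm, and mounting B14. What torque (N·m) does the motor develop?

P_out = 193 × 746 = 143978 W
ω = 2π × 722/60 = 75.61 rad/s
τ = P_out/ω = 143978/75.61 = 1900 N·m

1900 N·m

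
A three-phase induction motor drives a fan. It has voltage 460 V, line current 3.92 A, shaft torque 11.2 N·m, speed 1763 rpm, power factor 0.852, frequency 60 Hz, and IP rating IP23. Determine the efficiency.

ω = 2π × 1763/60 = 184.6 rad/s; P_out = τω = 11.2 × 184.6 = 2068 W
P_in = √3·V_L·I_L·cosφ = 1.732 × 460 × 3.92 × 0.852 = 2661 W
η = P_out / P_in = 2068 / 2661 = 0.777 = 77.7%

77.7 %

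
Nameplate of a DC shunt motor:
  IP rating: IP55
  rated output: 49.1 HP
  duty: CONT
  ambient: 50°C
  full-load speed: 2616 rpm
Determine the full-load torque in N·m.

134 N·m

P_out = 49.1 × 746 = 36629 W
ω = 2π × 2616/60 = 273.9 rad/s
τ = P_out/ω = 36629/273.9 = 134 N·m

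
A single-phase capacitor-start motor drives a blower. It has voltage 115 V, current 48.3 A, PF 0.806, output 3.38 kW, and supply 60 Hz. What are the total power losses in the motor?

P_in = V·I·cosφ = 115×48.3×0.806 = 4477 W
P_out = 3380 W
Losses = P_in − P_out = 4477 − 3380 = 1097 W

1100 W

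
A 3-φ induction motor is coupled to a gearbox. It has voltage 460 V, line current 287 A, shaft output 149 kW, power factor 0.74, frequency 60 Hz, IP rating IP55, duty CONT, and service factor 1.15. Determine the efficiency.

88.1 %

P_out = 149 kW = 149000 W
P_in = √3·V_L·I_L·cosφ = 1.732 × 460 × 287 × 0.74 = 169207 W
η = P_out / P_in = 149000 / 169207 = 0.881 = 88.1%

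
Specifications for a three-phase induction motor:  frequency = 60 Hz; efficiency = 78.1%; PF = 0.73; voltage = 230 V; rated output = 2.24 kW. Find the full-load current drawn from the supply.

P_out = 2.24 kW = 2240 W
P_in = P_out / η = 2240 / 0.781 = 2868 W
I_L = P_in / (√3·V_L·cosφ) = 2868 / (1.732 × 230 × 0.73) = 9.86 A

9.86 A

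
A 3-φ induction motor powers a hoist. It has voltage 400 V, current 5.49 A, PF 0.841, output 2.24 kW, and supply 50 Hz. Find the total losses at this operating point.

P_in = √3·V·I·cosφ = 1.732×400×5.49×0.841 = 3199 W
P_out = 2240 W
Losses = P_in − P_out = 3199 − 2240 = 959 W

959 W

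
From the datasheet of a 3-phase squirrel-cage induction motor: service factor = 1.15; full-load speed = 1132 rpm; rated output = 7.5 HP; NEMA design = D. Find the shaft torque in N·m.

P_out = 7.5 × 746 = 5595 W
ω = 2π × 1132/60 = 118.5 rad/s
τ = P_out/ω = 5595/118.5 = 47.2 N·m

47.2 N·m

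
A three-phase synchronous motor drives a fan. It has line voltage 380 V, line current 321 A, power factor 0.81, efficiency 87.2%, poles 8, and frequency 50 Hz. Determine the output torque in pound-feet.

1400 lb·ft

P_in = √3·V·I·cosφ = 1.732 × 380 × 321 × 0.81 = 171128 W
P_out = η·P_in = 0.872 × 171128 = 149224 W
n = n_s = 120×50/8 = 750 rpm (synchronous)
ω = 2π×750/60 = 78.54 rad/s
τ = P_out/ω = 149224/78.54 = 1900 N·m
In lb·ft: 1900/1.356 = 1400 lb·ft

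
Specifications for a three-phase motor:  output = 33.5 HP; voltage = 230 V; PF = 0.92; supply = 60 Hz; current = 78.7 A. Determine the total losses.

P_in = √3·V·I·cosφ = 1.732×230×78.7×0.92 = 28843 W
P_out = 33.5×746 = 24991 W
Losses = P_in − P_out = 28843 − 24991 = 3852 W

3.85 kW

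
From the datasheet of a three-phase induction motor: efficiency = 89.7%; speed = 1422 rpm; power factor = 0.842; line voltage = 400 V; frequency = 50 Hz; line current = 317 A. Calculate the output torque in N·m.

P_in = √3·V·I·cosφ = 1.732 × 400 × 317 × 0.842 = 184918 W
P_out = η·P_in = 0.897 × 184918 = 165871 W
n = 1422 rpm
ω = 2π×1422/60 = 148.9 rad/s
τ = P_out/ω = 165871/148.9 = 1110 N·m

1110 N·m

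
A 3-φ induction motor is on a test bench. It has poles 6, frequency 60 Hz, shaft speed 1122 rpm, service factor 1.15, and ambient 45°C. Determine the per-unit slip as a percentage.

n_s = 120f/p = 120×60/6 = 1200 rpm
s = (n_s − n)/n_s = (1200 − 1122)/1200 = 0.0650

6.50 %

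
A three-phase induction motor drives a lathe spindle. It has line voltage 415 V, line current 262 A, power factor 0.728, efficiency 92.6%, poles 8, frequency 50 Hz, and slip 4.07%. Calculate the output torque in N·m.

P_in = √3·V·I·cosφ = 1.732 × 415 × 262 × 0.728 = 137097 W
P_out = η·P_in = 0.926 × 137097 = 126952 W
n_s = 120×50/8 = 750 rpm; n = 750×(1−0.0407) = 719 rpm
ω = 2π×719/60 = 75.29 rad/s
τ = P_out/ω = 126952/75.29 = 1690 N·m

1690 N·m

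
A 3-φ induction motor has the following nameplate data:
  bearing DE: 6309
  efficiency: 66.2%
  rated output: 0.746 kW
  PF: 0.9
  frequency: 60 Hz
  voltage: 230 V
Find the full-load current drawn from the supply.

3.14 A

P_out = 0.746 kW = 746 W
P_in = P_out / η = 746 / 0.662 = 1127 W
I_L = P_in / (√3·V_L·cosφ) = 1127 / (1.732 × 230 × 0.9) = 3.14 A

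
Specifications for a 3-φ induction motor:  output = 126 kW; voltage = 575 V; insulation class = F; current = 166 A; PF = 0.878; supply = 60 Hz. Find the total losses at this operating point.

P_in = √3·V·I·cosφ = 1.732×575×166×0.878 = 145150 W
P_out = 126000 W
Losses = P_in − P_out = 145150 − 126000 = 19150 W

19.2 kW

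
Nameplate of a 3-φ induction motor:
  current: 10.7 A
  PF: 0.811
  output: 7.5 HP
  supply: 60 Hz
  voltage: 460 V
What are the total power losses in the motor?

1.32 kW

P_in = √3·V·I·cosφ = 1.732×460×10.7×0.811 = 6914 W
P_out = 7.5×746 = 5595 W
Losses = P_in − P_out = 6914 − 5595 = 1319 W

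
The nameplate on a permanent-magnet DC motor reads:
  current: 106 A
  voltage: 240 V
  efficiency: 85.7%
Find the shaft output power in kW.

21.8 kW

P_in = V·I = 240 × 106 = 25440 W
P_out = η·P_in = 0.857 × 25440 = 21802 W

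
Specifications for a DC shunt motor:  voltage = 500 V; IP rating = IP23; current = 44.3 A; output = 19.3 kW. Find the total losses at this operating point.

P_in = V·I = 500×44.3 = 22150 W
P_out = 19300 W
Losses = P_in − P_out = 22150 − 19300 = 2850 W

2850 W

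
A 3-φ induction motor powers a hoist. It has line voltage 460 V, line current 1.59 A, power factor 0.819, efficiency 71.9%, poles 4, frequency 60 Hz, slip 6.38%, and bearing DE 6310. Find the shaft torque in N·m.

P_in = √3·V·I·cosφ = 1.732 × 460 × 1.59 × 0.819 = 1037 W
P_out = η·P_in = 0.719 × 1037 = 746 W
n_s = 120×60/4 = 1800 rpm; n = 1800×(1−0.0638) = 1685 rpm
ω = 2π×1685/60 = 176.5 rad/s
τ = P_out/ω = 746/176.5 = 4.23 N·m

4.23 N·m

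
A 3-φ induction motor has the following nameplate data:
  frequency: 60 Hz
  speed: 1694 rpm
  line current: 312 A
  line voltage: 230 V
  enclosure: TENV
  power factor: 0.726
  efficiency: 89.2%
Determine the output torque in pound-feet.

P_in = √3·V·I·cosφ = 1.732 × 230 × 312 × 0.726 = 90233 W
P_out = η·P_in = 0.892 × 90233 = 80488 W
n = 1694 rpm
ω = 2π×1694/60 = 177.4 rad/s
τ = P_out/ω = 80488/177.4 = 453.7 N·m
In lb·ft: 453.7/1.356 = 335 lb·ft

335 lb·ft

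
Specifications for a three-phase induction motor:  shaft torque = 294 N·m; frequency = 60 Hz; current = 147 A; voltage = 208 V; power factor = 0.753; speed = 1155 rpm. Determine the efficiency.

89.2 %

ω = 2π × 1155/60 = 121 rad/s; P_out = τω = 294 × 121 = 35574 W
P_in = √3·V_L·I_L·cosφ = 1.732 × 208 × 147 × 0.753 = 39877 W
η = P_out / P_in = 35574 / 39877 = 0.892 = 89.2%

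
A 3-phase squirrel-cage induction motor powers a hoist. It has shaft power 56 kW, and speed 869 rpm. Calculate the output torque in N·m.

ω = 2π × 869/60 = 91 rad/s
τ = P/ω = 56000/91 = 615 N·m

615 N·m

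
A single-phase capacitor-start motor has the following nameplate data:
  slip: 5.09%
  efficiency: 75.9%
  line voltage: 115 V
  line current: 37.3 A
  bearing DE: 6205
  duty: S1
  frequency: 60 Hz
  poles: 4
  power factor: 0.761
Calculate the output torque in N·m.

P_in = V·I·cosφ = 115 × 37.3 × 0.761 = 3264 W
P_out = η·P_in = 0.759 × 3264 = 2477 W
n_s = 120×60/4 = 1800 rpm; n = 1800×(1−0.0509) = 1708 rpm
ω = 2π×1708/60 = 178.9 rad/s
τ = P_out/ω = 2477/178.9 = 13.8 N·m

13.8 N·m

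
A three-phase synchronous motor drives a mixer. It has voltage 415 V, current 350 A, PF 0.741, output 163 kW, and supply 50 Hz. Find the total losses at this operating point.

23400 W

P_in = √3·V·I·cosφ = 1.732×415×350×0.741 = 186416 W
P_out = 163000 W
Losses = P_in − P_out = 186416 − 163000 = 23416 W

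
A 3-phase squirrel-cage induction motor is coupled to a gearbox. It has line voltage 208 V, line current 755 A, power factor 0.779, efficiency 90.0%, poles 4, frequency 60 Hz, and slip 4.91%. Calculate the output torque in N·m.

P_in = √3·V·I·cosφ = 1.732 × 208 × 755 × 0.779 = 211883 W
P_out = η·P_in = 0.9 × 211883 = 190695 W
n_s = 120×60/4 = 1800 rpm; n = 1800×(1−0.0491) = 1712 rpm
ω = 2π×1712/60 = 179.3 rad/s
τ = P_out/ω = 190695/179.3 = 1060 N·m

1060 N·m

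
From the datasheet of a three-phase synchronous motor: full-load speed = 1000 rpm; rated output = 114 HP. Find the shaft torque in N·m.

P_out = 114 × 746 = 85044 W
ω = 2π × 1000/60 = 104.7 rad/s
τ = P_out/ω = 85044/104.7 = 812 N·m

812 N·m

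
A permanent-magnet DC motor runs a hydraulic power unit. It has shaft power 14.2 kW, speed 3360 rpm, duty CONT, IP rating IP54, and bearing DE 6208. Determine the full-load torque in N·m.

ω = 2π × 3360/60 = 351.9 rad/s
τ = P/ω = 14200/351.9 = 40.4 N·m

40.4 N·m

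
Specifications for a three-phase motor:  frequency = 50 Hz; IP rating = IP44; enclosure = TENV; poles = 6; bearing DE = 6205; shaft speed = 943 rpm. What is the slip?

n_s = 120f/p = 120×50/6 = 1000 rpm
s = (n_s − n)/n_s = (1000 − 943)/1000 = 0.0570

5.70 %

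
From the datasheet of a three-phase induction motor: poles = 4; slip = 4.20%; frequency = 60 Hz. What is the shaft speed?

n_s = 120f/p = 120×60/4 = 1800 rpm
n = n_s(1 − s) = 1800 × (1 − 0.042) = 1724 rpm

1724 rpm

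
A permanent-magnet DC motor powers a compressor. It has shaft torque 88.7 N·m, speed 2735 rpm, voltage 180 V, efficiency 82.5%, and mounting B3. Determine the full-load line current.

171 A

ω = 2π×2735/60 = 286.4 rad/s; P_out = τω = 88.7 × 286.4 = 25404 W
P_in = P_out / η = 25404 / 0.825 = 30793 W
I = P_in / V = 30793 / 180 = 171 A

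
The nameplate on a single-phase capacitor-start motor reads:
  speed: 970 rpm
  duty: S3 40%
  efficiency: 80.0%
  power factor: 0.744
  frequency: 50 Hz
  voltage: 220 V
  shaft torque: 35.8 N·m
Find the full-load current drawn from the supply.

ω = 2π×970/60 = 101.6 rad/s; P_out = τω = 35.8 × 101.6 = 3637 W
P_in = P_out / η = 3637 / 0.800 = 4546 W
I = P_in / (V·cosφ) = 4546 / (220 × 0.744) = 27.8 A

27.8 A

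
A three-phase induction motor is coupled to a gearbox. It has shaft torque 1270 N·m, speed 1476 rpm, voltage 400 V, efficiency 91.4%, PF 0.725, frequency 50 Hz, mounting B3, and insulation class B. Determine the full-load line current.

ω = 2π×1476/60 = 154.6 rad/s; P_out = τω = 1270 × 154.6 = 196342 W
P_in = P_out / η = 196342 / 0.914 = 214816 W
I_L = P_in / (√3·V_L·cosφ) = 214816 / (1.732 × 400 × 0.725) = 428 A

428 A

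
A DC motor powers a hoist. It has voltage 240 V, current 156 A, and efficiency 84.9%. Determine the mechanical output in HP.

P_in = V·I = 240 × 156 = 37440 W
P_out = η·P_in = 0.849 × 37440 = 31787 W
= 31787/746 = 42.6 HP

42.6 HP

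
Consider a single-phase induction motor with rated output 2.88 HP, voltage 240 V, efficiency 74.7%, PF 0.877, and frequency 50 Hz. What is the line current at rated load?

P_out = 2.88 × 746 = 2148 W
P_in = P_out / η = 2148 / 0.747 = 2876 W
I = P_in / (V·cosφ) = 2876 / (240 × 0.877) = 13.7 A

13.7 A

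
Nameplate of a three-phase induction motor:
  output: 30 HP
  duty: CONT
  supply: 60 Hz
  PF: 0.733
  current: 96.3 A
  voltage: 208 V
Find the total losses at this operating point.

3.05 kW

P_in = √3·V·I·cosφ = 1.732×208×96.3×0.733 = 25430 W
P_out = 30×746 = 22380 W
Losses = P_in − P_out = 25430 − 22380 = 3050 W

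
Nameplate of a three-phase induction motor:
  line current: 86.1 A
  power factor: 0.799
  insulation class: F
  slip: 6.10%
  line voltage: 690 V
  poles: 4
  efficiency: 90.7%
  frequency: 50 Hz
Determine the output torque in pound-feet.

373 lb·ft

P_in = √3·V·I·cosφ = 1.732 × 690 × 86.1 × 0.799 = 82214 W
P_out = η·P_in = 0.907 × 82214 = 74568 W
n_s = 120×50/4 = 1500 rpm; n = 1500×(1−0.061) = 1409 rpm
ω = 2π×1409/60 = 147.6 rad/s
τ = P_out/ω = 74568/147.6 = 505.2 N·m
In lb·ft: 505.2/1.356 = 373 lb·ft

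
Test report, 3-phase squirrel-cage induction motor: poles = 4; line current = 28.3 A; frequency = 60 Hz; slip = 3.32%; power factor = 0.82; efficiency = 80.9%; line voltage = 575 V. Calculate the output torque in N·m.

103 N·m

P_in = √3·V·I·cosφ = 1.732 × 575 × 28.3 × 0.82 = 23111 W
P_out = η·P_in = 0.809 × 23111 = 18697 W
n_s = 120×60/4 = 1800 rpm; n = 1800×(1−0.0332) = 1740 rpm
ω = 2π×1740/60 = 182.2 rad/s
τ = P_out/ω = 18697/182.2 = 103 N·m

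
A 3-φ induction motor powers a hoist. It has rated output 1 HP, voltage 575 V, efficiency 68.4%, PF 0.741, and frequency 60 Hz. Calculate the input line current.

1.48 A

P_out = 1 × 746 = 746 W
P_in = P_out / η = 746 / 0.684 = 1091 W
I_L = P_in / (√3·V_L·cosφ) = 1091 / (1.732 × 575 × 0.741) = 1.48 A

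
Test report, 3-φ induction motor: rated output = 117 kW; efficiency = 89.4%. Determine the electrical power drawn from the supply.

P_out = 117000 W
P_in = P_out/η = 117000/0.894 = 130872 W = 131 kW

131 kW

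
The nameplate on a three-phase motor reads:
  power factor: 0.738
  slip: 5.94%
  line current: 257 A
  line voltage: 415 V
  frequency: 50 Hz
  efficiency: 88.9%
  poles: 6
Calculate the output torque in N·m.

1230 N·m

P_in = √3·V·I·cosφ = 1.732 × 415 × 257 × 0.738 = 136328 W
P_out = η·P_in = 0.889 × 136328 = 121196 W
n_s = 120×50/6 = 1000 rpm; n = 1000×(1−0.0594) = 941 rpm
ω = 2π×941/60 = 98.54 rad/s
τ = P_out/ω = 121196/98.54 = 1230 N·m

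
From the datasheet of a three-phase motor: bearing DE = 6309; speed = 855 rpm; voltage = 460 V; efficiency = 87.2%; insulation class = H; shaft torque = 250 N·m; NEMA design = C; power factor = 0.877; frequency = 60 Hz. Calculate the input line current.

36.7 A

ω = 2π×855/60 = 89.54 rad/s; P_out = τω = 250 × 89.54 = 22385 W
P_in = P_out / η = 22385 / 0.872 = 25671 W
I_L = P_in / (√3·V_L·cosφ) = 25671 / (1.732 × 460 × 0.877) = 36.7 A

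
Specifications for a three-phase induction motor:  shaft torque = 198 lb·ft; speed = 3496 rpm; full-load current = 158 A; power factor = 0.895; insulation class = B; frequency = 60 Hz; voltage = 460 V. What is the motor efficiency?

τ = 198 lb·ft × 1.356 = 268.5 N·m
ω = 2π × 3496/60 = 366.1 rad/s; P_out = τω = 268.5 × 366.1 = 98298 W
P_in = √3·V_L·I_L·cosφ = 1.732 × 460 × 158 × 0.895 = 112664 W
η = P_out / P_in = 98298 / 112664 = 0.872 = 87.2%

87.2 %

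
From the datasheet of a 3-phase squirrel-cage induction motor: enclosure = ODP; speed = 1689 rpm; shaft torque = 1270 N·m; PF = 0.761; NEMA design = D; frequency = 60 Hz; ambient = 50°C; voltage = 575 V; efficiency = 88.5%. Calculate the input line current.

335 A

ω = 2π×1689/60 = 176.9 rad/s; P_out = τω = 1270 × 176.9 = 224663 W
P_in = P_out / η = 224663 / 0.885 = 253856 W
I_L = P_in / (√3·V_L·cosφ) = 253856 / (1.732 × 575 × 0.761) = 335 A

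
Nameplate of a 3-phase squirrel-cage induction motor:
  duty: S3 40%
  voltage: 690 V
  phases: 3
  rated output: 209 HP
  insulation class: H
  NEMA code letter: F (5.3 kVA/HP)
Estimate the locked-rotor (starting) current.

927 A

S_LR = 5.3 × 209 = 1107.7 kVA
I_LR = S_LR/(√3·V_L) = 1107700/(1.732×690) = 927 A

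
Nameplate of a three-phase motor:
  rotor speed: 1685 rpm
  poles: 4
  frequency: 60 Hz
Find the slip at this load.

n_s = 120f/p = 120×60/4 = 1800 rpm
s = (n_s − n)/n_s = (1800 − 1685)/1800 = 0.0639

6.39 %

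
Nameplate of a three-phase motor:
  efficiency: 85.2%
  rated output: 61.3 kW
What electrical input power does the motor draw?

P_out = 61300 W
P_in = P_out/η = 61300/0.852 = 71948 W = 71.9 kW

71.9 kW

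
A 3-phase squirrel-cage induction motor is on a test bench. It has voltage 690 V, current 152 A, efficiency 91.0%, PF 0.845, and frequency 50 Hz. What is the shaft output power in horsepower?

187 HP

P_in = √3·V·I·cosφ = 1.732 × 690 × 152 × 0.845 = 153496 W
P_out = η·P_in = 0.91 × 153496 = 139681 W
= 139681/746 = 187 HP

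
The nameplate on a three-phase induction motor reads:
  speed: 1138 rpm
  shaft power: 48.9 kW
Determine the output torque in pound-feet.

303 lb·ft

ω = 2π × 1138/60 = 119.2 rad/s
τ = P/ω = 48900/119.2 = 410.2 N·m
In lb·ft: 410.2/1.356 = 303 lb·ft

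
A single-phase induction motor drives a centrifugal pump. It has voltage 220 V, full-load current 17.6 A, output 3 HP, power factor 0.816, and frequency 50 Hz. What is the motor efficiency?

70.8 %

P_out = 3 × 746 = 2238 W
P_in = V·I·cosφ = 220 × 17.6 × 0.816 = 3160 W
η = P_out / P_in = 2238 / 3160 = 0.708 = 70.8%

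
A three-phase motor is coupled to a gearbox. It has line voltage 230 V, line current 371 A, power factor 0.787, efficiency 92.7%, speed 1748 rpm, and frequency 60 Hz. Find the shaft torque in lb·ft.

P_in = √3·V·I·cosφ = 1.732 × 230 × 371 × 0.787 = 116312 W
P_out = η·P_in = 0.927 × 116312 = 107821 W
n = 1748 rpm
ω = 2π×1748/60 = 183.1 rad/s
τ = P_out/ω = 107821/183.1 = 588.9 N·m
In lb·ft: 588.9/1.356 = 434 lb·ft

434 lb·ft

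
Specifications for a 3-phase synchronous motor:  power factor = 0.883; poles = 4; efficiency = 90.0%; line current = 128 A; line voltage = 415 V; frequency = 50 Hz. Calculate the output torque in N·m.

465 N·m

P_in = √3·V·I·cosφ = 1.732 × 415 × 128 × 0.883 = 81239 W
P_out = η·P_in = 0.9 × 81239 = 73115 W
n = n_s = 120×50/4 = 1500 rpm (synchronous)
ω = 2π×1500/60 = 157.1 rad/s
τ = P_out/ω = 73115/157.1 = 465 N·m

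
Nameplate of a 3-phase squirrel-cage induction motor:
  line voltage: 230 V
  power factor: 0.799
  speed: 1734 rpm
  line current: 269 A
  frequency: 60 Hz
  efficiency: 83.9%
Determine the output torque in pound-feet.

292 lb·ft

P_in = √3·V·I·cosφ = 1.732 × 230 × 269 × 0.799 = 85620 W
P_out = η·P_in = 0.839 × 85620 = 71835 W
n = 1734 rpm
ω = 2π×1734/60 = 181.6 rad/s
τ = P_out/ω = 71835/181.6 = 395.6 N·m
In lb·ft: 395.6/1.356 = 292 lb·ft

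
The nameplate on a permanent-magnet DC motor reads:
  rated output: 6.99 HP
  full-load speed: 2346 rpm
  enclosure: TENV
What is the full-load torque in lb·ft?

P_out = 6.99 × 746 = 5215 W
ω = 2π × 2346/60 = 245.7 rad/s
τ = P_out/ω = 5215/245.7 = 21.23 N·m
In lb·ft: 21.23/1.356 = 15.7 lb·ft

15.7 lb·ft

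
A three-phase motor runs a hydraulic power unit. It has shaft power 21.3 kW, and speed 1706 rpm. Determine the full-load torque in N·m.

ω = 2π × 1706/60 = 178.7 rad/s
τ = P/ω = 21300/178.7 = 119 N·m

119 N·m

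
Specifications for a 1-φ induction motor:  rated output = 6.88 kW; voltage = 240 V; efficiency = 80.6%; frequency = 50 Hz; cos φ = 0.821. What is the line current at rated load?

P_out = 6.88 kW = 6880 W
P_in = P_out / η = 6880 / 0.806 = 8536 W
I = P_in / (V·cosφ) = 8536 / (240 × 0.821) = 43.3 A

43.3 A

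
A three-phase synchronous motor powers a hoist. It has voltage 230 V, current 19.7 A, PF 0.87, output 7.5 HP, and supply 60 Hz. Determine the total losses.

P_in = √3·V·I·cosφ = 1.732×230×19.7×0.87 = 6827 W
P_out = 7.5×746 = 5595 W
Losses = P_in − P_out = 6827 − 5595 = 1232 W

1230 W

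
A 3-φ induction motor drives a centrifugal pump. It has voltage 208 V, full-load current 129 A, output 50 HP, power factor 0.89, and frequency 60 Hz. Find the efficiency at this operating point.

P_out = 50 × 746 = 37300 W
P_in = √3·V_L·I_L·cosφ = 1.732 × 208 × 129 × 0.89 = 41361 W
η = P_out / P_in = 37300 / 41361 = 0.902 = 90.2%

90.2 %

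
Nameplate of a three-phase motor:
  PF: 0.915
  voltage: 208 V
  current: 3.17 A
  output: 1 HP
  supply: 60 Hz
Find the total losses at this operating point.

P_in = √3·V·I·cosφ = 1.732×208×3.17×0.915 = 1045 W
P_out = 1×746 = 746 W
Losses = P_in − P_out = 1045 − 746 = 299 W

299 W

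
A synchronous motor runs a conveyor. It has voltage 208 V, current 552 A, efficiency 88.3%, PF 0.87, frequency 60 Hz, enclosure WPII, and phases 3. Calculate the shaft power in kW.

P_in = √3·V·I·cosφ = 1.732 × 208 × 552 × 0.87 = 173009 W
P_out = η·P_in = 0.883 × 173009 = 152767 W

153 kW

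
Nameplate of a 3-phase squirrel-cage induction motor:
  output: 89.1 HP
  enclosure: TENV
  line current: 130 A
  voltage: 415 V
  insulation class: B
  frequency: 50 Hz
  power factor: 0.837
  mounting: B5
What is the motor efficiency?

85.0 %

P_out = 89.1 × 746 = 66469 W
P_in = √3·V_L·I_L·cosφ = 1.732 × 415 × 130 × 0.837 = 78210 W
η = P_out / P_in = 66469 / 78210 = 0.850 = 85.0%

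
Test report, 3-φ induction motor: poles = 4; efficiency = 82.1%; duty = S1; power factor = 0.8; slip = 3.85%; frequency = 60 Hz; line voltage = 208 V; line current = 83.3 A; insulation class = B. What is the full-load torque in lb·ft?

80.2 lb·ft

P_in = √3·V·I·cosφ = 1.732 × 208 × 83.3 × 0.8 = 24007 W
P_out = η·P_in = 0.821 × 24007 = 19710 W
n_s = 120×60/4 = 1800 rpm; n = 1800×(1−0.0385) = 1731 rpm
ω = 2π×1731/60 = 181.3 rad/s
τ = P_out/ω = 19710/181.3 = 108.7 N·m
In lb·ft: 108.7/1.356 = 80.2 lb·ft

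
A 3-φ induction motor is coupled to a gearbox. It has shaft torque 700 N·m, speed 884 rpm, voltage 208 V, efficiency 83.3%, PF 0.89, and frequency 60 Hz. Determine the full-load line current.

243 A

ω = 2π×884/60 = 92.57 rad/s; P_out = τω = 700 × 92.57 = 64799 W
P_in = P_out / η = 64799 / 0.833 = 77790 W
I_L = P_in / (√3·V_L·cosφ) = 77790 / (1.732 × 208 × 0.89) = 243 A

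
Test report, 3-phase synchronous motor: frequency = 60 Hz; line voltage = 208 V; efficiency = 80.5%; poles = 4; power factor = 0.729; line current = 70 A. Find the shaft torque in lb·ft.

57.9 lb·ft

P_in = √3·V·I·cosφ = 1.732 × 208 × 70 × 0.729 = 18384 W
P_out = η·P_in = 0.805 × 18384 = 14799 W
n = n_s = 120×60/4 = 1800 rpm (synchronous)
ω = 2π×1800/60 = 188.5 rad/s
τ = P_out/ω = 14799/188.5 = 78.51 N·m
In lb·ft: 78.51/1.356 = 57.9 lb·ft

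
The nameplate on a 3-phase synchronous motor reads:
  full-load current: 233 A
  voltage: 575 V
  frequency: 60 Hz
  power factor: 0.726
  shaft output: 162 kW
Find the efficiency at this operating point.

96.2 %

P_out = 162 kW = 162000 W
P_in = √3·V_L·I_L·cosφ = 1.732 × 575 × 233 × 0.726 = 168464 W
η = P_out / P_in = 162000 / 168464 = 0.962 = 96.2%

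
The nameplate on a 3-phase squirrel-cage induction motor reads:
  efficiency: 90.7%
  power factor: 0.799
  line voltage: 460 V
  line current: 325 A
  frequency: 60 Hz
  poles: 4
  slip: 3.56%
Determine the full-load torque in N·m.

P_in = √3·V·I·cosφ = 1.732 × 460 × 325 × 0.799 = 206888 W
P_out = η·P_in = 0.907 × 206888 = 187647 W
n_s = 120×60/4 = 1800 rpm; n = 1800×(1−0.0356) = 1736 rpm
ω = 2π×1736/60 = 181.8 rad/s
τ = P_out/ω = 187647/181.8 = 1030 N·m

1030 N·m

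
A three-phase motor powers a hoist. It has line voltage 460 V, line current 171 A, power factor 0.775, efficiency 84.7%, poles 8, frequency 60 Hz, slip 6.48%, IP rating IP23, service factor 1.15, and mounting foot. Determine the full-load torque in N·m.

1010 N·m

P_in = √3·V·I·cosφ = 1.732 × 460 × 171 × 0.775 = 105585 W
P_out = η·P_in = 0.847 × 105585 = 89430 W
n_s = 120×60/8 = 900 rpm; n = 900×(1−0.0648) = 842 rpm
ω = 2π×842/60 = 88.17 rad/s
τ = P_out/ω = 89430/88.17 = 1010 N·m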